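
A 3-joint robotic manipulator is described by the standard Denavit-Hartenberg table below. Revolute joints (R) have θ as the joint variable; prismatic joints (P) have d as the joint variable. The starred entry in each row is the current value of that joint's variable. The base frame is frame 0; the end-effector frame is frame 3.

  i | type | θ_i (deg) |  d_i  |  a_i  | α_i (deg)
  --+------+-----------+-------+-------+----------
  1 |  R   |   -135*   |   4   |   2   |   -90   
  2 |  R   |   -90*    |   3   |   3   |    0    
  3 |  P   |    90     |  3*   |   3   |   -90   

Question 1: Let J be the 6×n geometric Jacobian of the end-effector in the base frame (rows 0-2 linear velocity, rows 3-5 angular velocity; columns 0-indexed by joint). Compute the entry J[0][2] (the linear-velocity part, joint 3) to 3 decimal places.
0.707

prismatic axis z_2 = (0.7071,-0.7071,0.0000)
J_v[:, 2] = z_2; J_ω[:, 2] = (0,0,0)
entry J[0][2] = 0.7071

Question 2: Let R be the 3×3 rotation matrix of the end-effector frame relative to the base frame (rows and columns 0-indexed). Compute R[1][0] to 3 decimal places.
-0.707

End-effector x-axis (col 0 of R) = (-0.7071,-0.7071,0.0000)
R[1][0] = -0.7071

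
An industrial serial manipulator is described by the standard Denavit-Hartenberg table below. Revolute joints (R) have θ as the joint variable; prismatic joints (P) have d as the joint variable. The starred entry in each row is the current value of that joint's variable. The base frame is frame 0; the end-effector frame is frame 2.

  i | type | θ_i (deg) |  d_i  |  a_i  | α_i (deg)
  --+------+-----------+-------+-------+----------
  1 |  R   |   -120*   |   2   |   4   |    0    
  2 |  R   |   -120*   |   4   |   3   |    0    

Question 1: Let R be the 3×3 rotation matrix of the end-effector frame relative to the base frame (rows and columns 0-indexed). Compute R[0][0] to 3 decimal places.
-0.500

End-effector x-axis (col 0 of R) = (-0.5000,0.8660,0.0000)
R[0][0] = -0.5000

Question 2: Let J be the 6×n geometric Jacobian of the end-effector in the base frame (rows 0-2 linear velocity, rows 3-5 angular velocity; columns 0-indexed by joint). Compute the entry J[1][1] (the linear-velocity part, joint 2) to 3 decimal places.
axis z_1 = (0.0000,0.0000,1.0000); lever o_n−o_1 = (-1.5000,2.5981,4.0000)
cross product → J_v[:, 1] = (-2.5981,-1.5000,0.0000)
J_ω[:, 1] = z_1
entry J[1][1] = -1.5000

-1.500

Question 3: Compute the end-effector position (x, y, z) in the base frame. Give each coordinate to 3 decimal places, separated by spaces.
after link 1: o_1 = (-2.0000, -3.4641, 2.0000)
after link 2: o_2 = (-3.5000, -0.8660, 6.0000)

-3.500 -0.866 6.000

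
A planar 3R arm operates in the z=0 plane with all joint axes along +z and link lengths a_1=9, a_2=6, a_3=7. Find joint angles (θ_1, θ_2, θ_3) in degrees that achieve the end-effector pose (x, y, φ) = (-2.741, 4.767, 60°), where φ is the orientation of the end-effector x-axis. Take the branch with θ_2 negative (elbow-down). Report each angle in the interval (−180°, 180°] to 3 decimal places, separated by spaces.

-126.549 -135.004 -38.447

wrist centre = target − a_3·(cos φ, sin φ) = (-6.2410, -1.2952)
cos θ_2 = (40.6276−9²−6²)/(2·9·6) = -0.7072; θ_2 = -135.0037° (elbow-down)
β = atan2(-1.2952,-6.2410) = -168.2760°; ψ = atan2(-4.2424,4.7571) = -41.7266°
θ_1 = β − ψ = -126.5494°
θ_3 = φ − θ_1 − θ_2 = -38.4469° (wrapped to (-180°,180°])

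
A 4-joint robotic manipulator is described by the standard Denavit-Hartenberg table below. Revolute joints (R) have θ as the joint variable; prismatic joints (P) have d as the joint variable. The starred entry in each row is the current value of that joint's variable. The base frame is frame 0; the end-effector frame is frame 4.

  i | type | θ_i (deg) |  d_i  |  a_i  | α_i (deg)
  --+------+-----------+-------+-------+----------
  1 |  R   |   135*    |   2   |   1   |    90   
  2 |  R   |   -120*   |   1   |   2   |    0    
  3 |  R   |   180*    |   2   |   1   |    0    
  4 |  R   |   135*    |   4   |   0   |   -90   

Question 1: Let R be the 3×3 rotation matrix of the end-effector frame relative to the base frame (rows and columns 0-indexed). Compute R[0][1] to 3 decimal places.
End-effector y-axis (col 1 of R) = (-0.7071,-0.7071,-0.0000)
R[0][1] = -0.7071

-0.707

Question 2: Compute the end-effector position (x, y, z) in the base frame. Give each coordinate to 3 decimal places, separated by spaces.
after link 1: o_1 = (-0.7071, 0.7071, 2.0000)
after link 2: o_2 = (0.7071, 0.7071, 0.2679)
after link 3: o_3 = (1.7678, 2.4749, 1.1340)
after link 4: o_4 = (4.5962, 5.3033, 1.1340)

4.596 5.303 1.134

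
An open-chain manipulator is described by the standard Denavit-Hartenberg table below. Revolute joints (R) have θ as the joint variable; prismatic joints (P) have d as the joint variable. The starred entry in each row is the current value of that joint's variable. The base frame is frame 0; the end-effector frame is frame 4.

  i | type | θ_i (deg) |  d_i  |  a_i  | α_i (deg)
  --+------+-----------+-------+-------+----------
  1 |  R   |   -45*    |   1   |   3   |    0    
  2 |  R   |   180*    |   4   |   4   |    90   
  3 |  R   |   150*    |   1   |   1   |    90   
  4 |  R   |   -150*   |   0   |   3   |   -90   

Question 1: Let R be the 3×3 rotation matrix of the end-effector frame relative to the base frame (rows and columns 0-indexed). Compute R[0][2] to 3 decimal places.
End-effector z-axis (col 2 of R) = (-0.3062,-0.9186,0.2500)
R[0][2] = -0.3062

-0.306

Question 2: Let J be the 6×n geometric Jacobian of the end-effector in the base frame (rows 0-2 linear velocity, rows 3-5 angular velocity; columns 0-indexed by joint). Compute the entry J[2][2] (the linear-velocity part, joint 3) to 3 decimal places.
axis z_2 = (0.7071,0.7071,0.0000); lever o_n−o_2 = (-1.3322,0.6251,-0.7990)
cross product → J_v[:, 2] = (-0.5650,0.5650,1.3840)
J_ω[:, 2] = z_2
entry J[2][2] = 1.3840

1.384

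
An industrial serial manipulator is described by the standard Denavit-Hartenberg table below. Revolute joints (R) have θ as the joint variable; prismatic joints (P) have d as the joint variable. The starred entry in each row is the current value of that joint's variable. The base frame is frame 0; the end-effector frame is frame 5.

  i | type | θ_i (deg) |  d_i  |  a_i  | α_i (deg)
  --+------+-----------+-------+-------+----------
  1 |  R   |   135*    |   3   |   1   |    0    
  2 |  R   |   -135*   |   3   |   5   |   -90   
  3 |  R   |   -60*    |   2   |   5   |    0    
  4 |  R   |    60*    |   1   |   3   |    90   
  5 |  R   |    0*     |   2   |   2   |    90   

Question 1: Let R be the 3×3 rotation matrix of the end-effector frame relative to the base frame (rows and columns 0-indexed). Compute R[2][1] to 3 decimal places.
End-effector y-axis (col 1 of R) = (0.0000,0.0000,1.0000)
R[2][1] = 1.0000

1.000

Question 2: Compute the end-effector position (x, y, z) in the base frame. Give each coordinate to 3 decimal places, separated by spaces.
after link 1: o_1 = (-0.7071, 0.7071, 3.0000)
after link 2: o_2 = (4.2929, 0.7071, 6.0000)
after link 3: o_3 = (6.7929, 2.7071, 10.3301)
after link 4: o_4 = (9.7929, 3.7071, 10.3301)
after link 5: o_5 = (11.7929, 3.7071, 12.3301)

11.793 3.707 12.330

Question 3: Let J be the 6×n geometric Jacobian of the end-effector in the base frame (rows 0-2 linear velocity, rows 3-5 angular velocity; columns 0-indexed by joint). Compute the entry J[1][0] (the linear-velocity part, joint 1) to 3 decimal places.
11.793

axis z_0 = ẑ; lever o_n−o_0 = (11.7929,3.7071,12.3301)
cross product → J_v[:, 0] = (-3.7071,11.7929,0.0000)
J_ω[:, 0] = z_0
entry J[1][0] = 11.7929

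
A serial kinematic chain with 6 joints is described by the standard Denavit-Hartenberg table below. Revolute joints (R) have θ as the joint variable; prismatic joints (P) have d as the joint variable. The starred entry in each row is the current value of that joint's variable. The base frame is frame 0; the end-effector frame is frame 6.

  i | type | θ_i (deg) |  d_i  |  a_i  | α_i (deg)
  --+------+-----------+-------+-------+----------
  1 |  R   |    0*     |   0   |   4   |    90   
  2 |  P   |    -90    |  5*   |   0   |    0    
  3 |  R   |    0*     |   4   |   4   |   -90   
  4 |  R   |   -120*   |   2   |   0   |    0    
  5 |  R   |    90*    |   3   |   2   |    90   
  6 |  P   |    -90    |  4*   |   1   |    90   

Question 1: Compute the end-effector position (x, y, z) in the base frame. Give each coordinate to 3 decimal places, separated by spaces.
8.000 -13.464 -3.732

after link 1: o_1 = (4.0000, 0.0000, 0.0000)
after link 2: o_2 = (4.0000, -5.0000, 0.0000)
after link 3: o_3 = (4.0000, -9.0000, -4.0000)
after link 4: o_4 = (6.0000, -9.0000, -4.0000)
after link 5: o_5 = (9.0000, -10.0000, -5.7321)
after link 6: o_6 = (8.0000, -13.4641, -3.7321)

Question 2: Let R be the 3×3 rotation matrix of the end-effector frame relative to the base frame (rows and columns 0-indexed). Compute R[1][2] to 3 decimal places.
End-effector z-axis (col 2 of R) = (-0.0000,0.5000,0.8660)
R[1][2] = 0.5000

0.500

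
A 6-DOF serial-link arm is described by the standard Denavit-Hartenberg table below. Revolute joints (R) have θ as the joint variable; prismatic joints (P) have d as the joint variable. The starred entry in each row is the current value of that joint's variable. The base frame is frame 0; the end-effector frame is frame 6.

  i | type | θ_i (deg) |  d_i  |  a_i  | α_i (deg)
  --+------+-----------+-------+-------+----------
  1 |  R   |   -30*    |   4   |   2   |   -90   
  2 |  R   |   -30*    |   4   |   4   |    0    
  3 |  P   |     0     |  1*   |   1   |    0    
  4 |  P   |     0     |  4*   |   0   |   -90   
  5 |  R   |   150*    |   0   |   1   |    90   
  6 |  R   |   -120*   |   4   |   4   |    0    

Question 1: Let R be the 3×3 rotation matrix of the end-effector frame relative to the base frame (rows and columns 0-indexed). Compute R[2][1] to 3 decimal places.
0.058

End-effector y-axis (col 1 of R) = (-0.9955,0.0748,0.0580)
R[2][1] = 0.0580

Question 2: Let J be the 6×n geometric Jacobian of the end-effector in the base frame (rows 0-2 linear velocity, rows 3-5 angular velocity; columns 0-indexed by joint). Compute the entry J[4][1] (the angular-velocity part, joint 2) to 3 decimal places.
axis z_1 = (0.5000,0.8660,0.0000); lever o_n−o_1 = (7.4175,2.6872,6.9330)
cross product → J_v[:, 1] = (6.0042,-3.4665,-5.0801)
J_ω[:, 1] = z_1
entry J[4][1] = 0.8660

0.866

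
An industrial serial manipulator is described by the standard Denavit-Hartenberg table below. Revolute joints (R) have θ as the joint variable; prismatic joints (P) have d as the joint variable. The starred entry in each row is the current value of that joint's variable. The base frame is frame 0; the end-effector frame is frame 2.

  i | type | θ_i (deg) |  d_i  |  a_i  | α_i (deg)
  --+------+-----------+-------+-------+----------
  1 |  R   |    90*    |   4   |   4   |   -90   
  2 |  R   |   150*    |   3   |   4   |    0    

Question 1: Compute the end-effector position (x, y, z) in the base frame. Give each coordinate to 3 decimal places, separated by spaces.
after link 1: o_1 = (0.0000, 4.0000, 4.0000)
after link 2: o_2 = (-3.0000, 0.5359, 2.0000)

-3.000 0.536 2.000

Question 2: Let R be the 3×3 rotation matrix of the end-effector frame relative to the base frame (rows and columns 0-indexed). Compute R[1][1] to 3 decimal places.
End-effector y-axis (col 1 of R) = (0.0000,-0.5000,0.8660)
R[1][1] = -0.5000

-0.500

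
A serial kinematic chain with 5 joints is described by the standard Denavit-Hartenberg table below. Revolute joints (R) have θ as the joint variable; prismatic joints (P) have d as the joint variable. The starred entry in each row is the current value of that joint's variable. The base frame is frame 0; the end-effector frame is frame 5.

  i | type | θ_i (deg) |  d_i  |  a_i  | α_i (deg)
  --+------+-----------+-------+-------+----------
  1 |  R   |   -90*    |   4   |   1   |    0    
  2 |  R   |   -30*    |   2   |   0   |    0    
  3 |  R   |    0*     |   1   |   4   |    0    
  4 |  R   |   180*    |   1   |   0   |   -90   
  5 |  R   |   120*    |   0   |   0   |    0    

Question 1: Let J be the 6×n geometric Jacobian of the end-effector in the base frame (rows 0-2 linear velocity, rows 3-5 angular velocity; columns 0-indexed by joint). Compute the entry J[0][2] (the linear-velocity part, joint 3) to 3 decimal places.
3.464

axis z_2 = (0.0000,0.0000,1.0000); lever o_n−o_2 = (-2.0000,-3.4641,2.0000)
cross product → J_v[:, 2] = (3.4641,-2.0000,0.0000)
J_ω[:, 2] = z_2
entry J[0][2] = 3.4641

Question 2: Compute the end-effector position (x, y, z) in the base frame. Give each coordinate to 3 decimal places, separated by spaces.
after link 1: o_1 = (0.0000, -1.0000, 4.0000)
after link 2: o_2 = (0.0000, -1.0000, 6.0000)
after link 3: o_3 = (-2.0000, -4.4641, 7.0000)
after link 4: o_4 = (-2.0000, -4.4641, 8.0000)
after link 5: o_5 = (-2.0000, -4.4641, 8.0000)

-2.000 -4.464 8.000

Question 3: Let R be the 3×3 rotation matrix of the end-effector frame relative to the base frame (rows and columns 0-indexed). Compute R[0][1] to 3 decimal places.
-0.433

End-effector y-axis (col 1 of R) = (-0.4330,-0.7500,0.5000)
R[0][1] = -0.4330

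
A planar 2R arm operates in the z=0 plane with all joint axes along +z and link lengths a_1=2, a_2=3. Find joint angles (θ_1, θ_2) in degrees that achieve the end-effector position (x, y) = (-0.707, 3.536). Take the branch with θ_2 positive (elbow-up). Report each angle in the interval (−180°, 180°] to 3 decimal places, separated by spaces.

45.007 89.985

cos θ_2 = (13.0031−2²−3²)/(2·2·3) = 0.0003; θ_2 = 89.9850° (elbow-up)
β = atan2(3.5360,-0.7070) = 101.3068°; ψ = atan2(3.0000,2.0008) = 56.2995°
θ_1 = β − ψ = 45.0073°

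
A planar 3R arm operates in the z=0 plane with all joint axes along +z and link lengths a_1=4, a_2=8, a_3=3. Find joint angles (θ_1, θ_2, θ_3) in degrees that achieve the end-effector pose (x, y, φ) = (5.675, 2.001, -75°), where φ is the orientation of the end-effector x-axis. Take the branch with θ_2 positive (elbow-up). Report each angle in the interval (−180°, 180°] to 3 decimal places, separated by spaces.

wrist centre = target − a_3·(cos φ, sin φ) = (4.8985, 4.8988)
cos θ_2 = (47.9937−4²−8²)/(2·4·8) = -0.5001; θ_2 = 120.0065° (elbow-up)
β = atan2(4.8988,4.8985) = 45.0014°; ψ = atan2(6.9278,-0.0008) = 90.0065°
θ_1 = β − ψ = -45.0051°
θ_3 = φ − θ_1 − θ_2 = -150.0014° (wrapped to (-180°,180°])

-45.005 120.006 -150.001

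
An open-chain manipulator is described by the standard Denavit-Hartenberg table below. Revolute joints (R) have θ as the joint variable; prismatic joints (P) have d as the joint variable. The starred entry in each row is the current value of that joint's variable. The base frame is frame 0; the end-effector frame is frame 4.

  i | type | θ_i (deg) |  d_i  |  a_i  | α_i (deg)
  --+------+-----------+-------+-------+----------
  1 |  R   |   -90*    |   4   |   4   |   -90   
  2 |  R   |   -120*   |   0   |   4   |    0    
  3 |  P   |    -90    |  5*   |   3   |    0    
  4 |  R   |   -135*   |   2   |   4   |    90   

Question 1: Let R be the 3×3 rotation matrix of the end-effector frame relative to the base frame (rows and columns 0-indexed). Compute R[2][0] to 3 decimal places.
End-effector x-axis (col 0 of R) = (0.0000,-0.9659,-0.2588)
R[2][0] = -0.2588

-0.259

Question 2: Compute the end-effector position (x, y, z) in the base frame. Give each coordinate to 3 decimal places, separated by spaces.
7.000 -3.266 4.929

after link 1: o_1 = (0.0000, -4.0000, 4.0000)
after link 2: o_2 = (-0.0000, -2.0000, 7.4641)
after link 3: o_3 = (5.0000, 0.5981, 5.9641)
after link 4: o_4 = (7.0000, -3.2656, 4.9288)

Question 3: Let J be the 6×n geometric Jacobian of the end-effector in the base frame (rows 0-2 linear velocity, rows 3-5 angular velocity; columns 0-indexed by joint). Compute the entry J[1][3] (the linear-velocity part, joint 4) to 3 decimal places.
1.035

axis z_3 = (1.0000,0.0000,0.0000); lever o_n−o_3 = (2.0000,-3.8637,-1.0353)
cross product → J_v[:, 3] = (0.0000,1.0353,-3.8637)
J_ω[:, 3] = z_3
entry J[1][3] = 1.0353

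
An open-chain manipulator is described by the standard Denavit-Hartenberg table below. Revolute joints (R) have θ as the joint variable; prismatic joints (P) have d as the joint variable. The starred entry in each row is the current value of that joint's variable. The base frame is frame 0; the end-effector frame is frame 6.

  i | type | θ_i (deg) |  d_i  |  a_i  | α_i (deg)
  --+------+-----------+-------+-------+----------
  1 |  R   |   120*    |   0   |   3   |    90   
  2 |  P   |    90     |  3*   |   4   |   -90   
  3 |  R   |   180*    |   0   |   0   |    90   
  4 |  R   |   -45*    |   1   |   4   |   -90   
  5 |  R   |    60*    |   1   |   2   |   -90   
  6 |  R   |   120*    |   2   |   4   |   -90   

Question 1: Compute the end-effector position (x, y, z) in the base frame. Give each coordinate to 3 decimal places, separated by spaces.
-0.575 6.996 4.139

after link 1: o_1 = (-1.5000, 2.5981, 0.0000)
after link 2: o_2 = (1.0981, 4.0981, 4.0000)
after link 3: o_3 = (1.0981, 4.0981, 4.0000)
after link 4: o_4 = (-1.1822, 6.0476, 1.1716)
after link 5: o_5 = (0.3178, 6.9136, -0.2426)
after link 6: o_6 = (-0.5750, 6.9959, 4.1387)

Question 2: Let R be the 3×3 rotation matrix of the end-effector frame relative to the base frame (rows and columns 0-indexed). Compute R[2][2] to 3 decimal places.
-0.047

End-effector z-axis (col 2 of R) = (-0.3196,-0.9464,-0.0474)
R[2][2] = -0.0474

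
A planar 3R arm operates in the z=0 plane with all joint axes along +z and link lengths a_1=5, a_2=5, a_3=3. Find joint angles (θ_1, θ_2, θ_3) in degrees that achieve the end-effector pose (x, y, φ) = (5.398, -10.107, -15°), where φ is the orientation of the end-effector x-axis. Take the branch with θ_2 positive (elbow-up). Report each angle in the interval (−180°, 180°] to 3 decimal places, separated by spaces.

-89.989 29.980 45.010

wrist centre = target − a_3·(cos φ, sin φ) = (2.5002, -9.3305)
cos θ_2 = (93.3101−5²−5²)/(2·5·5) = 0.8662; θ_2 = 29.9797° (elbow-up)
β = atan2(-9.3305,2.5002) = -74.9994°; ψ = atan2(2.4985,9.3310) = 14.9898°
θ_1 = β − ψ = -89.9892°
θ_3 = φ − θ_1 − θ_2 = 45.0095° (wrapped to (-180°,180°])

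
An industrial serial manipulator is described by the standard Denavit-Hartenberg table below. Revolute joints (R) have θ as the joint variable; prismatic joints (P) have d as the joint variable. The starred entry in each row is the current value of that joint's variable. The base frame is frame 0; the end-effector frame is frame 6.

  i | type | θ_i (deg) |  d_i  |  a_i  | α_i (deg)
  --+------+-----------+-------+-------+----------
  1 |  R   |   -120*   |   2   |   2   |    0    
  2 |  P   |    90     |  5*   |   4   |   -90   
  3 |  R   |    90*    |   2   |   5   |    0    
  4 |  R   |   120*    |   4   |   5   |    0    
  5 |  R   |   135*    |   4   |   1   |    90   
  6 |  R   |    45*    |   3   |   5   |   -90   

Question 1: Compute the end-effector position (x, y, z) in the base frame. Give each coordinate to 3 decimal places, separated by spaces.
8.603 8.353 8.572

after link 1: o_1 = (-1.0000, -1.7321, 2.0000)
after link 2: o_2 = (2.4641, -3.7321, 7.0000)
after link 3: o_3 = (3.4641, -2.0000, 2.0000)
after link 4: o_4 = (1.7141, 3.6292, 4.5000)
after link 5: o_5 = (4.5506, 6.6103, 4.7588)
after link 6: o_6 = (8.6035, 8.3529, 8.5717)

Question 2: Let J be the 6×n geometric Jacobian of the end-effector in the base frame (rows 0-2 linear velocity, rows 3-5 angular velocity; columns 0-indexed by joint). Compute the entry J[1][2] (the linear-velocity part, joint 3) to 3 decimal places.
-0.786

axis z_2 = (0.5000,0.8660,0.0000); lever o_n−o_2 = (6.1394,12.0849,1.5717)
cross product → J_v[:, 2] = (1.3611,-0.7858,0.7256)
J_ω[:, 2] = z_2
entry J[1][2] = -0.7858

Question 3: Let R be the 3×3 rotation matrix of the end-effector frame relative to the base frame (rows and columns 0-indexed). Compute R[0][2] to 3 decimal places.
End-effector z-axis (col 2 of R) = (-0.2380,0.9539,-0.1830)
R[0][2] = -0.2380

-0.238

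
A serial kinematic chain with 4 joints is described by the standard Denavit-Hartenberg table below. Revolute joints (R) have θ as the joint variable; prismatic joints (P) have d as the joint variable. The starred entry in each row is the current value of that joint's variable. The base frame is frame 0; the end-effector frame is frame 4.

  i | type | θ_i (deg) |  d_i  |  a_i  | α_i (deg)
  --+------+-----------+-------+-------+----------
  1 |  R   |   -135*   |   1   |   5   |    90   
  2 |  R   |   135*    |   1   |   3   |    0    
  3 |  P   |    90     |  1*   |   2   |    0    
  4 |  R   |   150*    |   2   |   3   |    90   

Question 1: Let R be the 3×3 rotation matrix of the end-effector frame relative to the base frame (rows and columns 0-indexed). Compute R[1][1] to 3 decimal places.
End-effector y-axis (col 1 of R) = (-0.7071,0.7071,0.0000)
R[1][1] = 0.7071

0.707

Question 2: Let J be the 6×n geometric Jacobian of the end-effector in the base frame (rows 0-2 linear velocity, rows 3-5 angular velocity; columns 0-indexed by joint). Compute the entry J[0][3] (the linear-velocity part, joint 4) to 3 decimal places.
axis z_3 = (-0.7071,0.7071,0.0000); lever o_n−o_3 = (-3.4633,-0.6348,0.7765)
cross product → J_v[:, 3] = (0.5490,0.5490,2.8978)
J_ω[:, 3] = z_3
entry J[0][3] = 0.5490

0.549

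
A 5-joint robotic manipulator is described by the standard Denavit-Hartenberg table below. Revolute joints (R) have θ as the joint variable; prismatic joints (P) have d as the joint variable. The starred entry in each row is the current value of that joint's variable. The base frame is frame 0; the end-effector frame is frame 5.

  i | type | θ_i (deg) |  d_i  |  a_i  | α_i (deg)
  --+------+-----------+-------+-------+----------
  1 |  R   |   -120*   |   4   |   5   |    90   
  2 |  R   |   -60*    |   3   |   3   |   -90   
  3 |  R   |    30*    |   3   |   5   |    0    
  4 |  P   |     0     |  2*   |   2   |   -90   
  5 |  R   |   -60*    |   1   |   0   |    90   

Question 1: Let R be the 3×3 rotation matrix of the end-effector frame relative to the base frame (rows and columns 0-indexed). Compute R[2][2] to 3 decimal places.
0.900

End-effector z-axis (col 2 of R) = (-0.4040,0.1663,0.8995)
R[2][2] = 0.8995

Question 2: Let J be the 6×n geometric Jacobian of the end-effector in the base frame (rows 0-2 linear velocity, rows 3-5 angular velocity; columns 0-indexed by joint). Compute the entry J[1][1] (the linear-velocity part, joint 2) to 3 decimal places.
axis z_1 = (-0.8660,0.5000,0.0000); lever o_n−o_1 = (-3.1226,-8.1405,-4.9151)
cross product → J_v[:, 1] = (-2.4575,-4.2566,8.6112)
J_ω[:, 1] = z_1
entry J[1][1] = -4.2566

-4.257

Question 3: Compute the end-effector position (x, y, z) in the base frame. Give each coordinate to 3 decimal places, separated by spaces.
after link 1: o_1 = (-2.5000, -4.3301, 4.0000)
after link 2: o_2 = (-5.8481, -4.1292, 1.4019)
after link 3: o_3 = (-6.0646, -9.5042, -0.8481)
after link 4: o_4 = (-6.4976, -12.2542, -1.3481)
after link 5: o_5 = (-5.6226, -12.4707, -0.9151)

-5.623 -12.471 -0.915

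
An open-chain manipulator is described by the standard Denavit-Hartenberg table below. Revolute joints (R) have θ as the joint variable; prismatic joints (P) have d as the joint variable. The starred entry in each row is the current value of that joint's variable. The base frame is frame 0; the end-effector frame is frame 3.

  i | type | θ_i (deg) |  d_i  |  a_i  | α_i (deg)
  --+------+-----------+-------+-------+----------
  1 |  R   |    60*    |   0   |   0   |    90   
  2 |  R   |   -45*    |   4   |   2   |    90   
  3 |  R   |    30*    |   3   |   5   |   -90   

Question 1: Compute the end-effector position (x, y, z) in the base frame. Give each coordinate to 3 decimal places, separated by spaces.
after link 1: o_1 = (0.0000, 0.0000, 0.0000)
after link 2: o_2 = (4.1712, -0.7753, -1.4142)
after link 3: o_3 = (6.8065, -1.2107, -6.5974)

6.807 -1.211 -6.597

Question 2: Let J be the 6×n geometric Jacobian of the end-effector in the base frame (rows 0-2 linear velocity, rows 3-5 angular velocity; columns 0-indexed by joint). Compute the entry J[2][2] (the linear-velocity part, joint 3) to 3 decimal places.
1.768

axis z_2 = (-0.3536,-0.6124,-0.7071); lever o_n−o_2 = (2.6353,-0.4355,-5.1832)
cross product → J_v[:, 2] = (2.8661,-3.6960,1.7678)
J_ω[:, 2] = z_2
entry J[2][2] = 1.7678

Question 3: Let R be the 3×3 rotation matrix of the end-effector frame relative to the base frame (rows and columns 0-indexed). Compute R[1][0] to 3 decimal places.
End-effector x-axis (col 0 of R) = (0.7392,0.2803,-0.6124)
R[1][0] = 0.2803

0.280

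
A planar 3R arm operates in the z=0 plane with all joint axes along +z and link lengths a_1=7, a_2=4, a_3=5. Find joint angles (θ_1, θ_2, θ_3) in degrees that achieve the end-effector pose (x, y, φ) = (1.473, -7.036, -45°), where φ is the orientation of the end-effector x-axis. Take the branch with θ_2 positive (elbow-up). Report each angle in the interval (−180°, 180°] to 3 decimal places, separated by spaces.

-150.006 149.990 -44.984

wrist centre = target − a_3·(cos φ, sin φ) = (-2.0625, -3.5005)
cos θ_2 = (16.5073−7²−4²)/(2·7·4) = -0.8659; θ_2 = 149.9903° (elbow-up)
β = atan2(-3.5005,-2.0625) = -120.5073°; ψ = atan2(2.0006,3.5362) = 29.4985°
θ_1 = β − ψ = -150.0058°
θ_3 = φ − θ_1 − θ_2 = -44.9845° (wrapped to (-180°,180°])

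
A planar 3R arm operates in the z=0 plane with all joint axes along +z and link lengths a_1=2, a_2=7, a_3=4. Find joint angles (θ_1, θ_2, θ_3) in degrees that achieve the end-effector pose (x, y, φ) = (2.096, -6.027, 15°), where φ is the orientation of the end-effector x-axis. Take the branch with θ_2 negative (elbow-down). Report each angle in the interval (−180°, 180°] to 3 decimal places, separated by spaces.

-29.999 -89.999 134.998

wrist centre = target − a_3·(cos φ, sin φ) = (-1.7677, -7.0623)
cos θ_2 = (53.0005−2²−7²)/(2·2·7) = 0.0000; θ_2 = -89.9989° (elbow-down)
β = atan2(-7.0623,-1.7677) = -104.0525°; ψ = atan2(-7.0000,2.0001) = -74.0536°
θ_1 = β − ψ = -29.9989°
θ_3 = φ − θ_1 − θ_2 = 134.9979° (wrapped to (-180°,180°])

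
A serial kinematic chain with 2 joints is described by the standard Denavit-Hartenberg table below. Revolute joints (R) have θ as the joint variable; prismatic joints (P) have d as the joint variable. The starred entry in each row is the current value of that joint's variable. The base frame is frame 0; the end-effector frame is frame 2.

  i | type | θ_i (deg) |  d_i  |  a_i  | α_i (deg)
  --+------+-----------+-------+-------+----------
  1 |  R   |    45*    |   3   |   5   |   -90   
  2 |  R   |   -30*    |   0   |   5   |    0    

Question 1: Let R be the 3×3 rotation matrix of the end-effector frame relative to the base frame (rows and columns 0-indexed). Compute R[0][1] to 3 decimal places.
0.354

End-effector y-axis (col 1 of R) = (0.3536,0.3536,-0.8660)
R[0][1] = 0.3536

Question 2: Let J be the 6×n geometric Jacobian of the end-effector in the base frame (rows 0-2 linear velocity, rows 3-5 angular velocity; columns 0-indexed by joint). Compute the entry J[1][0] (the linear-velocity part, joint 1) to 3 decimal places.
6.597

axis z_0 = ẑ; lever o_n−o_0 = (6.5974,6.5974,5.5000)
cross product → J_v[:, 0] = (-6.5974,6.5974,0.0000)
J_ω[:, 0] = z_0
entry J[1][0] = 6.5974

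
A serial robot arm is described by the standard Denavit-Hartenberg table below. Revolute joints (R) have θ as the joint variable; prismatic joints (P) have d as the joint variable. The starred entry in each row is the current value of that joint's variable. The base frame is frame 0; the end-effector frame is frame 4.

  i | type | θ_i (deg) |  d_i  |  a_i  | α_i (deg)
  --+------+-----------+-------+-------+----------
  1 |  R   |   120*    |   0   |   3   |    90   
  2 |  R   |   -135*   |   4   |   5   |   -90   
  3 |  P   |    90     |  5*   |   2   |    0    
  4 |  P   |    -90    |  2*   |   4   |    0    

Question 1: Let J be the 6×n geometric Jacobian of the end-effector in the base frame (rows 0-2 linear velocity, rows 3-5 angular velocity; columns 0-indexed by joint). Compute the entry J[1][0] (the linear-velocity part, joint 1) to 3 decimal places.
axis z_0 = ẑ; lever o_n−o_0 = (0.9392,2.3733,-11.3137)
cross product → J_v[:, 0] = (-2.3733,0.9392,0.0000)
J_ω[:, 0] = z_0
entry J[1][0] = 0.9392

0.939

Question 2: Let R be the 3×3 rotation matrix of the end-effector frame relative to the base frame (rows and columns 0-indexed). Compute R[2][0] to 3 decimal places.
-0.707

End-effector x-axis (col 0 of R) = (0.3536,-0.6124,-0.7071)
R[2][0] = -0.7071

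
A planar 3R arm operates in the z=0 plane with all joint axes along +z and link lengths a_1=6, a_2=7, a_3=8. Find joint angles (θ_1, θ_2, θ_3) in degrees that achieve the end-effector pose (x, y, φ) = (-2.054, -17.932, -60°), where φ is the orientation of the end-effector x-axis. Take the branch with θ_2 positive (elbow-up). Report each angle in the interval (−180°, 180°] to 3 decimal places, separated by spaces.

wrist centre = target − a_3·(cos φ, sin φ) = (-6.0540, -11.0038)
cos θ_2 = (157.7345−6²−7²)/(2·6·7) = 0.8659; θ_2 = 30.0159° (elbow-up)
β = atan2(-11.0038,-6.0540) = -118.8184°; ψ = atan2(3.5017,12.0612) = 16.1894°
θ_1 = β − ψ = -135.0078°
θ_3 = φ − θ_1 − θ_2 = 44.9919° (wrapped to (-180°,180°])

-135.008 30.016 44.992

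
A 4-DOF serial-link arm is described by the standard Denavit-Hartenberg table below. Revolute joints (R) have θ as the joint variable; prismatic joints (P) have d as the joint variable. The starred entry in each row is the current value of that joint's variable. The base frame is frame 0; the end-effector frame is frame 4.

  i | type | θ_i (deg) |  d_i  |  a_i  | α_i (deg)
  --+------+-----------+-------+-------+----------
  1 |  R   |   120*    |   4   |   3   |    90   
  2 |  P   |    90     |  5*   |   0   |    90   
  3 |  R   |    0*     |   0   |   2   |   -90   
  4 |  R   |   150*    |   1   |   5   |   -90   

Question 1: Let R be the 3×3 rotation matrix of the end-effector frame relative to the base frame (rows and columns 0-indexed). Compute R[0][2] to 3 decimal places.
-0.433

End-effector z-axis (col 2 of R) = (-0.4330,0.7500,-0.5000)
R[0][2] = -0.4330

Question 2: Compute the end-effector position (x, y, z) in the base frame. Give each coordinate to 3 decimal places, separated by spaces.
4.946 3.433 1.670

after link 1: o_1 = (-1.5000, 2.5981, 4.0000)
after link 2: o_2 = (2.8301, 5.0981, 4.0000)
after link 3: o_3 = (2.8301, 5.0981, 6.0000)
after link 4: o_4 = (4.9462, 3.4330, 1.6699)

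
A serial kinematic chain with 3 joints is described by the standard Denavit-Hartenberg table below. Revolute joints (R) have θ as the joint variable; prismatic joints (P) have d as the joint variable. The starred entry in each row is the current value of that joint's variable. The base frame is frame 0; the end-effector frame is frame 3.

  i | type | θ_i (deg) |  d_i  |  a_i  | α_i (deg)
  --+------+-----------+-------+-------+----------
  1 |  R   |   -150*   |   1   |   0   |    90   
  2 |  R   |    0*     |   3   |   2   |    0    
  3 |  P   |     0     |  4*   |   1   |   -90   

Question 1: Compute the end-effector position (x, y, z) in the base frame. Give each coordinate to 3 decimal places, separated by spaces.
after link 1: o_1 = (0.0000, 0.0000, 1.0000)
after link 2: o_2 = (-3.2321, 1.5981, 1.0000)
after link 3: o_3 = (-6.0981, 4.5622, 1.0000)

-6.098 4.562 1.000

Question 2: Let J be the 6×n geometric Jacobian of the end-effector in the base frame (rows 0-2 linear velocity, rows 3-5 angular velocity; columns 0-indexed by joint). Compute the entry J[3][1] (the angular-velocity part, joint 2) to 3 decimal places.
axis z_1 = (-0.5000,0.8660,0.0000); lever o_n−o_1 = (-6.0981,4.5622,0.0000)
cross product → J_v[:, 1] = (0.0000,-0.0000,3.0000)
J_ω[:, 1] = z_1
entry J[3][1] = -0.5000

-0.500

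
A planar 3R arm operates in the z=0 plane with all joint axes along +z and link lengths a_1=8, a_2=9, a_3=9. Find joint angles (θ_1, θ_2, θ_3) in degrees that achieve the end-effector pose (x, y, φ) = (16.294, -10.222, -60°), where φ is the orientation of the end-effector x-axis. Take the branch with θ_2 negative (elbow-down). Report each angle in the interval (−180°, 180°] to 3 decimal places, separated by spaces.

36.736 -90.003 -6.733

wrist centre = target − a_3·(cos φ, sin φ) = (11.7940, -2.4278)
cos θ_2 = (144.9925−8²−9²)/(2·8·9) = -0.0001; θ_2 = -90.0030° (elbow-down)
β = atan2(-2.4278,11.7940) = -11.6317°; ψ = atan2(-9.0000,7.9995) = -48.3681°
θ_1 = β − ψ = 36.7364°
θ_3 = φ − θ_1 − θ_2 = -6.7334° (wrapped to (-180°,180°])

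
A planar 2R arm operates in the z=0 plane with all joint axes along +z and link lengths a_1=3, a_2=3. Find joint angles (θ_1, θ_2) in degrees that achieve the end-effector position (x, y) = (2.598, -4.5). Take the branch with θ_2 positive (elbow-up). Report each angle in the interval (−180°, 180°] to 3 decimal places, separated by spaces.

cos θ_2 = (26.9996−3²−3²)/(2·3·3) = 0.5000; θ_2 = 60.0015° (elbow-up)
β = atan2(-4.5000,2.5980) = -60.0007°; ψ = atan2(2.5981,4.4999) = 30.0007°
θ_1 = β − ψ = -90.0015°

-90.001 60.001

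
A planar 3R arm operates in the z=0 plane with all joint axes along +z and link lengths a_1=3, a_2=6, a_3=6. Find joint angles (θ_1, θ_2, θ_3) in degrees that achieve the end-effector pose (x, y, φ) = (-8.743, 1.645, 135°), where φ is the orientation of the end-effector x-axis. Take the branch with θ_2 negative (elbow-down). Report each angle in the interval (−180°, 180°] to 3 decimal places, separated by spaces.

wrist centre = target − a_3·(cos φ, sin φ) = (-4.5004, -2.5976)
cos θ_2 = (27.0010−3²−6²)/(2·3·6) = -0.5000; θ_2 = -119.9982° (elbow-down)
β = atan2(-2.5976,-4.5004) = -150.0061°; ψ = atan2(-5.1962,0.0002) = -89.9982°
θ_1 = β − ψ = -60.0079°
θ_3 = φ − θ_1 − θ_2 = -44.9939° (wrapped to (-180°,180°])

-60.008 -119.998 -44.994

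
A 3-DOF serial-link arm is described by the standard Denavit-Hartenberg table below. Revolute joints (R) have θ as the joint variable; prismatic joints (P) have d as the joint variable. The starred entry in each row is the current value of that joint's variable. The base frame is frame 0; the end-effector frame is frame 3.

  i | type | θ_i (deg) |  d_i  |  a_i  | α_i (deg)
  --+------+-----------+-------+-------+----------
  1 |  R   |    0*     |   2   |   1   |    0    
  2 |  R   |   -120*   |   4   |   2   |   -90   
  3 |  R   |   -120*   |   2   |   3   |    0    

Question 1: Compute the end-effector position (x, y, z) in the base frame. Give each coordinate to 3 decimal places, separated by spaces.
2.482 -1.433 8.598

after link 1: o_1 = (1.0000, 0.0000, 2.0000)
after link 2: o_2 = (0.0000, -1.7321, 6.0000)
after link 3: o_3 = (2.4821, -1.4330, 8.5981)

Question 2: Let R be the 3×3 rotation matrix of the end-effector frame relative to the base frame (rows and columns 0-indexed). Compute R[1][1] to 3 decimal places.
-0.750

End-effector y-axis (col 1 of R) = (-0.4330,-0.7500,0.5000)
R[1][1] = -0.7500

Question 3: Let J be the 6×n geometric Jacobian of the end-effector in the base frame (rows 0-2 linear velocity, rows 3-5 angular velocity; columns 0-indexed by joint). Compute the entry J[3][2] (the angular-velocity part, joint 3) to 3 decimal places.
axis z_2 = (0.8660,-0.5000,0.0000); lever o_n−o_2 = (2.4821,0.2990,2.5981)
cross product → J_v[:, 2] = (-1.2990,-2.2500,1.5000)
J_ω[:, 2] = z_2
entry J[3][2] = 0.8660

0.866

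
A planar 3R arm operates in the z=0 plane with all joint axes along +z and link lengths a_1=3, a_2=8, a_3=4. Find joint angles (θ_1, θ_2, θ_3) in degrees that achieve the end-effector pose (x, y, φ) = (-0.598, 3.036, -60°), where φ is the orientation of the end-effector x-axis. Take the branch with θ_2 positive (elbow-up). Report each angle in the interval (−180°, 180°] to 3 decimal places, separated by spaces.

wrist centre = target − a_3·(cos φ, sin φ) = (-2.5980, 6.5001)
cos θ_2 = (49.0009−3²−8²)/(2·3·8) = -0.5000; θ_2 = 119.9987° (elbow-up)
β = atan2(6.5001,-2.5980) = 111.7859°; ψ = atan2(6.9283,-0.9998) = 98.2119°
θ_1 = β − ψ = 13.5740°
θ_3 = φ − θ_1 − θ_2 = 166.4272° (wrapped to (-180°,180°])

13.574 119.999 166.427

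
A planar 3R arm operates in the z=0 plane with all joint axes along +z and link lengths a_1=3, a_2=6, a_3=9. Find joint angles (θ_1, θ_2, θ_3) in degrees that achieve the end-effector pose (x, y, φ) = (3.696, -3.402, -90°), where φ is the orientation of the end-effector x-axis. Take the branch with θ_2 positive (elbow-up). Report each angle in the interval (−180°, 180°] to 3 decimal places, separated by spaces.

wrist centre = target − a_3·(cos φ, sin φ) = (3.6960, 5.5980)
cos θ_2 = (44.9980−3²−6²)/(2·3·6) = -0.0001; θ_2 = 90.0032° (elbow-up)
β = atan2(5.5980,3.6960) = 56.5658°; ψ = atan2(6.0000,2.9997) = 63.4375°
θ_1 = β − ψ = -6.8717°
θ_3 = φ − θ_1 − θ_2 = -173.1315° (wrapped to (-180°,180°])

-6.872 90.003 -173.131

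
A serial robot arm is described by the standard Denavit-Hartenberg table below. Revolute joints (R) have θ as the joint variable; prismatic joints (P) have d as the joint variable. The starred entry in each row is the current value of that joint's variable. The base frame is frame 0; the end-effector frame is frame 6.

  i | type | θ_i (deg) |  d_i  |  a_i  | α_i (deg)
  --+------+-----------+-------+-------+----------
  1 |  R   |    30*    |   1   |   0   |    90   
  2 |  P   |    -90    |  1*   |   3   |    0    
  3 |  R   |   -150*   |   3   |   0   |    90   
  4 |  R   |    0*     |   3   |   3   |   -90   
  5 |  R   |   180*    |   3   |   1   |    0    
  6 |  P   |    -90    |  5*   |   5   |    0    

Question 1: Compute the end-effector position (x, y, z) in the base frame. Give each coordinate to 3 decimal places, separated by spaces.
after link 1: o_1 = (0.0000, 0.0000, 1.0000)
after link 2: o_2 = (0.5000, -0.8660, -2.0000)
after link 3: o_3 = (2.0000, -3.4641, -2.0000)
after link 4: o_4 = (2.9510, -2.9151, 2.0981)
after link 5: o_5 = (4.8840, -5.2631, 1.2321)
after link 6: o_6 = (3.6340, -11.7583, -1.2679)

3.634 -11.758 -1.268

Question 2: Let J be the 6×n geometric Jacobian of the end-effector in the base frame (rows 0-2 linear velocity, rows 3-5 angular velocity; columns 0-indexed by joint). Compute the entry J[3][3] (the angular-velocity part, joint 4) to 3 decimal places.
axis z_3 = (0.7500,0.4330,0.5000); lever o_n−o_3 = (1.6340,-8.2942,0.7321)
cross product → J_v[:, 3] = (4.4641,0.2679,-6.9282)
J_ω[:, 3] = z_3
entry J[3][3] = 0.7500

0.750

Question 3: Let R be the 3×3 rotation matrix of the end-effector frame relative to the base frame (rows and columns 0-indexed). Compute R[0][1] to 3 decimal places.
End-effector y-axis (col 1 of R) = (0.4330,0.2500,-0.8660)
R[0][1] = 0.4330

0.433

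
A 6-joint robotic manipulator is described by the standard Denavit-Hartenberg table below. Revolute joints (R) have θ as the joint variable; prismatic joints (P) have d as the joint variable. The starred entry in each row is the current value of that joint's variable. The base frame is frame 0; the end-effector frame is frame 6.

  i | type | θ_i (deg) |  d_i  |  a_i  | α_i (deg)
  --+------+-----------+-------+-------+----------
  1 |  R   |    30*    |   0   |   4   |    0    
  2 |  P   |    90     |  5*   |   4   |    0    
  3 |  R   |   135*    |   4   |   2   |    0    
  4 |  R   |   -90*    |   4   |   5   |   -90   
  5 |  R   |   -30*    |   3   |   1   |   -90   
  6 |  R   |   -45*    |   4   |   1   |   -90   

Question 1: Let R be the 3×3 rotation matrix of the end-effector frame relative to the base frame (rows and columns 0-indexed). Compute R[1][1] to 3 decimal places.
End-effector y-axis (col 1 of R) = (0.4830,-0.1294,0.8660)
R[1][1] = -0.1294

-0.129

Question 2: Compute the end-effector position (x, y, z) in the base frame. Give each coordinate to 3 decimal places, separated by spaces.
-8.203 2.146 10.389

after link 1: o_1 = (3.4641, 2.0000, 0.0000)
after link 2: o_2 = (1.4641, 5.4641, 5.0000)
after link 3: o_3 = (0.9465, 3.5322, 9.0000)
after link 4: o_4 = (-3.8832, 4.8263, 13.0000)
after link 5: o_5 = (-5.4961, 2.1527, 13.5000)
after link 6: o_6 = (-8.2025, 2.1458, 10.3895)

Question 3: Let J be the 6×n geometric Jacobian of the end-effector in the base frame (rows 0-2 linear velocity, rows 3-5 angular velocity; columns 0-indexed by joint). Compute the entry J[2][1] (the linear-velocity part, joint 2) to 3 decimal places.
1.000

prismatic axis z_1 = (0.0000,0.0000,1.0000)
J_v[:, 1] = z_1; J_ω[:, 1] = (0,0,0)
entry J[2][1] = 1.0000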